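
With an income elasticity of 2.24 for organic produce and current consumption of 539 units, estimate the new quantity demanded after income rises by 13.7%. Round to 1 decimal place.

704.4

%ΔQ ≈ η × %ΔI = 2.24 × 13.7% = 30.688%.
New Q ≈ 539 × (1 + 0.30688) = 704.4.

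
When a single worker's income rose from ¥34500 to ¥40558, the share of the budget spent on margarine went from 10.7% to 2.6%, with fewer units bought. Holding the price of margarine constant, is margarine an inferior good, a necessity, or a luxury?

inferior good

Quantity demanded falls as income rises, so η < 0.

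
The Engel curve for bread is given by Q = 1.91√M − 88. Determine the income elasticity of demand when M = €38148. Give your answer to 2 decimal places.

At M = 38148: Q = 285.052.
dQ/dM = 1.91/(2√M) = 0.00488953 at this income.
η = (dQ/dM)·(M/Q) = 0.00488953 × (38148/285.052) = 0.65.

0.65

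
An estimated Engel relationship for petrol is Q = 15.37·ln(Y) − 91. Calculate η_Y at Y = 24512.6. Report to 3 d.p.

At Y = 24512.6: Q = 64.344.
dQ/dY = 15.37/Y = 0.000627024 at this income.
η = (dQ/dY)·(Y/Q) = 0.000627024 × (24512.6/64.344) = 0.239.

0.239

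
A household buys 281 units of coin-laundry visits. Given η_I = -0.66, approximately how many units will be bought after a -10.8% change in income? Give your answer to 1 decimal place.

%ΔQ ≈ η × %ΔI = -0.66 × (-10.8%) = 7.128%.
New Q ≈ 281 × (1 + 0.07128) = 301.0.

301.0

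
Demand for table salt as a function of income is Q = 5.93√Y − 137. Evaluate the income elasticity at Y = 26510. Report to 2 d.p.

0.58

At Y = 26510: Q = 828.516.
dQ/dY = 5.93/(2√Y) = 0.0182104 at this income.
η = (dQ/dY)·(Y/Q) = 0.0182104 × (26510/828.516) = 0.58.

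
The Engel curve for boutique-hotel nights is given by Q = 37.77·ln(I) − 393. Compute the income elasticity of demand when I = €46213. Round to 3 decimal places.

At I = 46213: Q = 12.688.
dQ/dI = 37.77/I = 0.000817302 at this income.
η = (dQ/dI)·(I/Q) = 0.000817302 × (46213/12.688) = 2.977.

2.977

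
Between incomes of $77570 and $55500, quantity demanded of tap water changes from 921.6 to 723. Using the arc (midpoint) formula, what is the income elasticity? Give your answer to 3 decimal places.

0.728

ΔQ = 723 − 921.6 = -198.6; midpoint Q̄ = (921.6 + 723)/2 = 822.3.
ΔI = 55500 − 77570 = -22070; midpoint Ī = (77570 + 55500)/2 = 66535.
η = (ΔQ/Q̄) ÷ (ΔI/Ī) = (-198.6/822.3) ÷ (-22070/66535) = 0.728.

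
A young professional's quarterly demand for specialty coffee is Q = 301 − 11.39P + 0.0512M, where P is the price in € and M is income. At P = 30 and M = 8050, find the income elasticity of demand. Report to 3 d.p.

1.110

At P = 30, M = 8050: Q = 371.460.
Holding P constant, ∂Q/∂M = 0.0512.
η_M = (∂Q/∂M)·(M/Q) = 0.0512 × (8050/371.460) = 1.110.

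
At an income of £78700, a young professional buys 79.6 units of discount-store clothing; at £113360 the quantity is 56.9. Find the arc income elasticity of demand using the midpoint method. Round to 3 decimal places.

-0.922

ΔQ = 56.9 − 79.6 = -22.7; midpoint Q̄ = (79.6 + 56.9)/2 = 68.25.
ΔI = 113360 − 78700 = 34660; midpoint Ī = (78700 + 113360)/2 = 96030.
η = (ΔQ/Q̄) ÷ (ΔI/Ī) = (-22.7/68.25) ÷ (34660/96030) = -0.922.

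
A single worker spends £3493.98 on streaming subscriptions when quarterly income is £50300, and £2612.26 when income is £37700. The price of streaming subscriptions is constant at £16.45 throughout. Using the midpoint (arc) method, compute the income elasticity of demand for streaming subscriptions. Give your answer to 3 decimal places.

With a constant price, Q₁ = 3493.98/16.45 = 212.400 and Q₂ = 2612.26/16.45 = 158.800 (equivalently, work directly with expenditure since P cancels).
Midpoint %ΔQ = (2612.26 − 3493.98)/3053.12 = -0.28879; midpoint %ΔI = (37700 − 50300)/44000 = -0.28636.
η = -0.28879 / -0.28636 = 1.008.

1.008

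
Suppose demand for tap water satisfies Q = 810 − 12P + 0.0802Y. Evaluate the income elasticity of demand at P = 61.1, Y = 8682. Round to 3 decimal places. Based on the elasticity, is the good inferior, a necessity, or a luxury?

At P = 61.1, Y = 8682: Q = 773.096.
Holding P constant, ∂Q/∂Y = 0.0802.
η_Y = (∂Q/∂Y)·(Y/Q) = 0.0802 × (8682/773.096) = 0.901.
Since 0 < η < 1, this is a necessity.

0.901 (necessity)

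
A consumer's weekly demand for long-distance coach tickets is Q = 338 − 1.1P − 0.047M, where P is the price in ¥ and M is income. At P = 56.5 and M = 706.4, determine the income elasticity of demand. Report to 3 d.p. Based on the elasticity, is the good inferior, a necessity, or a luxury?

-0.137 (inferior good)

At P = 56.5, M = 706.4: Q = 242.649.
Holding P constant, ∂Q/∂M = −0.047.
η_M = (∂Q/∂M)·(M/Q) = -0.047 × (706.4/242.649) = -0.137.
Since η < 0, this is an inferior good.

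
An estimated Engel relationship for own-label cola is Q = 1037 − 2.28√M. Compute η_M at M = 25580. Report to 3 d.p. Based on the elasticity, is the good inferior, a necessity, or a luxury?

-0.271 (inferior good)

At M = 25580: Q = 672.343.
dQ/dM = -2.28/(2√M) = -0.00712778 at this income.
η = (dQ/dM)·(M/Q) = -0.00712778 × (25580/672.343) = -0.271.
Since η < 0, the good is an inferior good.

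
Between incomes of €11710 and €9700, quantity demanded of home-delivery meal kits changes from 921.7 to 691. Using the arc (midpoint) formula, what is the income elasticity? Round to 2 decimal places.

1.52

ΔQ = 691 − 921.7 = -230.7; midpoint Q̄ = (921.7 + 691)/2 = 806.35.
ΔI = 9700 − 11710 = -2010; midpoint Ī = (11710 + 9700)/2 = 10705.
η = (ΔQ/Q̄) ÷ (ΔI/Ī) = (-230.7/806.35) ÷ (-2010/10705) = 1.52.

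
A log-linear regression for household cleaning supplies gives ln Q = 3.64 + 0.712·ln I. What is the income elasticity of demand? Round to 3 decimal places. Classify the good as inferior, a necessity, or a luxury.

In a log-linear demand, the coefficient on ln I is the income elasticity.
So η = 0.712.
0 < η < 1 ⇒ necessity.

0.712 (necessity)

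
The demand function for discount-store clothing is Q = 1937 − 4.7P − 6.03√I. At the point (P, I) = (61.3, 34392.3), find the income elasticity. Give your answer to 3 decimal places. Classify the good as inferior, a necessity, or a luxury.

At P = 61.3, I = 34392.3: Q = 530.617.
Holding P constant, ∂Q/∂I = -6.03/(2√I) = -0.0162576.
η_I = (∂Q/∂I)·(I/Q) = -0.0162576 × (34392.3/530.617) = -1.054.
Since η < 0, this is an inferior good.

-1.054 (inferior good)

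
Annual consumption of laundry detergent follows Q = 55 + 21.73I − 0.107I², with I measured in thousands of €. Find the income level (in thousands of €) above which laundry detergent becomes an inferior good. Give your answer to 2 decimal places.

101.54

dQ/dI = 21.73 − 0.214I.
The good is inferior where dQ/dI < 0. Setting dQ/dI = 0 gives I = 21.73 / 0.214 = 101.54.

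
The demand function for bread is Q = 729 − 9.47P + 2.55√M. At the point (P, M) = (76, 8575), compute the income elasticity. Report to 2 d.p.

At P = 76, M = 8575: Q = 245.413.
Holding P constant, ∂Q/∂M = 2.55/(2√M) = 0.0137687.
η_M = (∂Q/∂M)·(M/Q) = 0.0137687 × (8575/245.413) = 0.48.

0.48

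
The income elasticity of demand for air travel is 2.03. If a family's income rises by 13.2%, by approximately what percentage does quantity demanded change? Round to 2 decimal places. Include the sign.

%ΔQ ≈ η × %ΔI = 2.03 × 13.2% = 26.80%.

26.80%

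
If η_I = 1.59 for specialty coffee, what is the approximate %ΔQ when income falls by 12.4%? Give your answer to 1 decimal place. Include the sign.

%ΔQ ≈ η × %ΔI = 1.59 × (-12.4%) = -19.7%.

-19.7%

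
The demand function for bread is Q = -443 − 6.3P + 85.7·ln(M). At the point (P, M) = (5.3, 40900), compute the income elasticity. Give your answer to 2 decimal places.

At P = 5.3, M = 40900: Q = 433.648.
Holding P constant, ∂Q/∂M = 85.7/M = 0.00209535.
η_M = (∂Q/∂M)·(M/Q) = 0.00209535 × (40900/433.648) = 0.20.

0.20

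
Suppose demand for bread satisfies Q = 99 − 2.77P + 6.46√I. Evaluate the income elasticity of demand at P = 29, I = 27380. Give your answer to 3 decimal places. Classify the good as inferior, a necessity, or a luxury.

At P = 29, I = 27380: Q = 1087.600.
Holding P constant, ∂Q/∂I = 6.46/(2√I) = 0.0195203.
η_I = (∂Q/∂I)·(I/Q) = 0.0195203 × (27380/1087.600) = 0.491.
Since 0 < η < 1, this is a necessity.

0.491 (necessity)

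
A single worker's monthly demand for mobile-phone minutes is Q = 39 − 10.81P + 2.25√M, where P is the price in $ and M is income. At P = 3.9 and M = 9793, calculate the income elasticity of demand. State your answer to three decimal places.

At P = 3.9, M = 9793: Q = 219.500.
Holding P constant, ∂Q/∂M = 2.25/(2√M) = 0.0113683.
η_M = (∂Q/∂M)·(M/Q) = 0.0113683 × (9793/219.500) = 0.507.

0.507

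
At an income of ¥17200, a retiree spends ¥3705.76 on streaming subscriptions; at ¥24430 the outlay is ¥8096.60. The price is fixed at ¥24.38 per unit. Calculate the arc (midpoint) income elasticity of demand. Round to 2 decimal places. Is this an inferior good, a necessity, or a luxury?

With a constant price, Q₁ = 3705.76/24.38 = 152.000 and Q₂ = 8096.60/24.38 = 332.100 (equivalently, work directly with expenditure since P cancels).
Midpoint %ΔQ = (8096.60 − 3705.76)/5901.18 = 0.74406; midpoint %ΔI = (24430 − 17200)/20815 = 0.34735.
η = 0.74406 / 0.34735 = 2.14.
η > 1 ⇒ luxury.

2.14 (luxury)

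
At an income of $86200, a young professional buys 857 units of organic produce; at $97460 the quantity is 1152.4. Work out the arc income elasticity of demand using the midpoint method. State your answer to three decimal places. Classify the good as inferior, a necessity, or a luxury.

ΔQ = 1152.4 − 857 = 295.4; midpoint Q̄ = (857 + 1152.4)/2 = 1004.7.
ΔI = 97460 − 86200 = 11260; midpoint Ī = (86200 + 97460)/2 = 91830.
η = (ΔQ/Q̄) ÷ (ΔI/Ī) = (295.4/1004.7) ÷ (11260/91830) = 2.398.
η > 1 ⇒ luxury.

2.398 (luxury)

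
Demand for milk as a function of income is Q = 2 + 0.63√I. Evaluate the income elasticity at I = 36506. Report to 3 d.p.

At I = 36506: Q = 122.371.
dQ/dI = 0.63/(2√I) = 0.00164865 at this income.
η = (dQ/dI)·(I/Q) = 0.00164865 × (36506/122.371) = 0.492.

0.492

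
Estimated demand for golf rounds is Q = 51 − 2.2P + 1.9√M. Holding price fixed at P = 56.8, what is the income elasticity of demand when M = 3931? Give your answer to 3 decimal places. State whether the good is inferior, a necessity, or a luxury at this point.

At P = 56.8, M = 3931: Q = 45.166.
Holding P constant, ∂Q/∂M = 1.9/(2√M) = 0.0151521.
η_M = (∂Q/∂M)·(M/Q) = 0.0151521 × (3931/45.166) = 1.319.
Since η > 1, this is a luxury.

1.319 (luxury)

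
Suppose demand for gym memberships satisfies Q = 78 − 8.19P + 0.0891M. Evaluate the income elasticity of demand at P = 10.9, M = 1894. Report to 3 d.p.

1.072

At P = 10.9, M = 1894: Q = 157.484.
Holding P constant, ∂Q/∂M = 0.0891.
η_M = (∂Q/∂M)·(M/Q) = 0.0891 × (1894/157.484) = 1.072.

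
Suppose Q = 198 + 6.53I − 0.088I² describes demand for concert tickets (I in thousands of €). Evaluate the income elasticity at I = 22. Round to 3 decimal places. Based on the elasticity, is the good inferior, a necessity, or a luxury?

0.196 (necessity)

At I = 22: Q = 299.0680.
dQ/dI = 6.53 − 0.176I = 2.65800.
η = (dQ/dI)·(I/Q) = 2.65800 × (22/299.0680) = 0.196.
0 < η < 1 ⇒ necessity.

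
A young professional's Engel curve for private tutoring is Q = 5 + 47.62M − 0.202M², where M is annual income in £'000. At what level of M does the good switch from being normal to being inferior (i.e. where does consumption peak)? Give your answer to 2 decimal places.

dQ/dM = 47.62 − 0.404M.
The good is inferior where dQ/dM < 0. Setting dQ/dM = 0 gives M = 47.62 / 0.404 = 117.87.

117.87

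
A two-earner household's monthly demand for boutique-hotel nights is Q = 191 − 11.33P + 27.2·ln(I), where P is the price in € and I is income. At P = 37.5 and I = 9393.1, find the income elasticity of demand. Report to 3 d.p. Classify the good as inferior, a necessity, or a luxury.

1.820 (luxury)

At P = 37.5, I = 9393.1: Q = 14.943.
Holding P constant, ∂Q/∂I = 27.2/I = 0.00289574.
η_I = (∂Q/∂I)·(I/Q) = 0.00289574 × (9393.1/14.943) = 1.820.
Since η > 1, this is a luxury.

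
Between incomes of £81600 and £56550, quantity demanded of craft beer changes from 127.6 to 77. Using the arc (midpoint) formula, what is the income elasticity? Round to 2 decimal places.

ΔQ = 77 − 127.6 = -50.6; midpoint Q̄ = (127.6 + 77)/2 = 102.3.
ΔI = 56550 − 81600 = -25050; midpoint Ī = (81600 + 56550)/2 = 69075.
η = (ΔQ/Q̄) ÷ (ΔI/Ī) = (-50.6/102.3) ÷ (-25050/69075) = 1.36.

1.36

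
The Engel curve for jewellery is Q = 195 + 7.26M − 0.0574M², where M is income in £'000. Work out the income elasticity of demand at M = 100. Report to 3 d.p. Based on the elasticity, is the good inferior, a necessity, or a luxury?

-1.216 (inferior good)

At M = 100: Q = 347.0000.
dQ/dM = 7.26 − 0.1148M = -4.22000.
η = (dQ/dM)·(M/Q) = -4.22000 × (100/347.0000) = -1.216.
η < 0 ⇒ inferior good.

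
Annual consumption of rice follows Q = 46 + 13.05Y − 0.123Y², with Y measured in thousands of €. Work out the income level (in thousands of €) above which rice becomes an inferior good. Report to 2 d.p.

dQ/dY = 13.05 − 0.246Y.
The good is inferior where dQ/dY < 0. Setting dQ/dY = 0 gives Y = 13.05 / 0.246 = 53.05.

53.05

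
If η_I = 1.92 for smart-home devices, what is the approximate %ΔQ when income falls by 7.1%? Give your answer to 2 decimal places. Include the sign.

%ΔQ ≈ η × %ΔI = 1.92 × (-7.1%) = -13.63%.

-13.63%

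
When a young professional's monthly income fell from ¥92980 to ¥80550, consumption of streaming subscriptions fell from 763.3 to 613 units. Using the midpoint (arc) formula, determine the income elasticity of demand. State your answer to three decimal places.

ΔQ = 613 − 763.3 = -150.3; midpoint Q̄ = (763.3 + 613)/2 = 688.15.
ΔI = 80550 − 92980 = -12430; midpoint Ī = (92980 + 80550)/2 = 86765.
η = (ΔQ/Q̄) ÷ (ΔI/Ī) = (-150.3/688.15) ÷ (-12430/86765) = 1.525.

1.525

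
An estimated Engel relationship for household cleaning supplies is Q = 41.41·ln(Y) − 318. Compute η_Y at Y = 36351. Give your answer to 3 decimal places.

At Y = 36351: Q = 116.845.
dQ/dY = 41.41/Y = 0.00113917 at this income.
η = (dQ/dY)·(Y/Q) = 0.00113917 × (36351/116.845) = 0.354.

0.354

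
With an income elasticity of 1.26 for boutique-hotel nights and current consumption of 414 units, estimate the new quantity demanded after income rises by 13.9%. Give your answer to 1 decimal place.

%ΔQ ≈ η × %ΔI = 1.26 × 13.9% = 17.514%.
New Q ≈ 414 × (1 + 0.17514) = 486.5.

486.5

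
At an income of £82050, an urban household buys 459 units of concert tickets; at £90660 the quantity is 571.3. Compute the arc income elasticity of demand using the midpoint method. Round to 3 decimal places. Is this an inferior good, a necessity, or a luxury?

ΔQ = 571.3 − 459 = 112.3; midpoint Q̄ = (459 + 571.3)/2 = 515.15.
ΔI = 90660 − 82050 = 8610; midpoint Ī = (82050 + 90660)/2 = 86355.
η = (ΔQ/Q̄) ÷ (ΔI/Ī) = (112.3/515.15) ÷ (8610/86355) = 2.186.
η > 1 ⇒ luxury.

2.186 (luxury)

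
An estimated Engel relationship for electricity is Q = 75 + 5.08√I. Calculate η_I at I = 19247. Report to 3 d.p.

0.452

At I = 19247: Q = 779.766.
dQ/dI = 5.08/(2√I) = 0.0183085 at this income.
η = (dQ/dI)·(I/Q) = 0.0183085 × (19247/779.766) = 0.452.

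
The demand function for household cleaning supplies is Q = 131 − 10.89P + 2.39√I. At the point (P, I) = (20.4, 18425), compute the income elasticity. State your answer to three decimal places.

At P = 20.4, I = 18425: Q = 233.260.
Holding P constant, ∂Q/∂I = 2.39/(2√I) = 0.00880368.
η_I = (∂Q/∂I)·(I/Q) = 0.00880368 × (18425/233.260) = 0.695.

0.695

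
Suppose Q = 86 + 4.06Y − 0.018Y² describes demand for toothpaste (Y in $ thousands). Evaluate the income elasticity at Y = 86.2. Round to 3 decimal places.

At Y = 86.2: Q = 302.2241.
dQ/dY = 4.06 − 0.036Y = 0.95680.
η = (dQ/dY)·(Y/Q) = 0.95680 × (86.2/302.2241) = 0.273.

0.273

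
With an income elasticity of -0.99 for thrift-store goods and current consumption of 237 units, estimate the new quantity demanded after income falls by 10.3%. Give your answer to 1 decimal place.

%ΔQ ≈ η × %ΔI = -0.99 × (-10.3%) = 10.197%.
New Q ≈ 237 × (1 + 0.10197) = 261.2.

261.2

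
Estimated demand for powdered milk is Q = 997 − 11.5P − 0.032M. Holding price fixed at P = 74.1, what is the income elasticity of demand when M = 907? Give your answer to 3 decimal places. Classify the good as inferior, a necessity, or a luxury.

-0.251 (inferior good)

At P = 74.1, M = 907: Q = 115.826.
Holding P constant, ∂Q/∂M = −0.032.
η_M = (∂Q/∂M)·(M/Q) = -0.032 × (907/115.826) = -0.251.
Since η < 0, this is an inferior good.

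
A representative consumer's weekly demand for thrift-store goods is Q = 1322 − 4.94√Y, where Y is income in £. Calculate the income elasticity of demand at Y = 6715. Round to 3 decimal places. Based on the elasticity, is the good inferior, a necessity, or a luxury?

-0.221 (inferior good)

At Y = 6715: Q = 917.191.
dQ/dY = -4.94/(2√Y) = -0.0301421 at this income.
η = (dQ/dY)·(Y/Q) = -0.0301421 × (6715/917.191) = -0.221.
Since η < 0, the good is an inferior good.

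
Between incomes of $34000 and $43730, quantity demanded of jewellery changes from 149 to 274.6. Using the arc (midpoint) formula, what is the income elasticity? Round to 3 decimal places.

2.369

ΔQ = 274.6 − 149 = 125.6; midpoint Q̄ = (149 + 274.6)/2 = 211.8.
ΔI = 43730 − 34000 = 9730; midpoint Ī = (34000 + 43730)/2 = 38865.
η = (ΔQ/Q̄) ÷ (ΔI/Ī) = (125.6/211.8) ÷ (9730/38865) = 2.369.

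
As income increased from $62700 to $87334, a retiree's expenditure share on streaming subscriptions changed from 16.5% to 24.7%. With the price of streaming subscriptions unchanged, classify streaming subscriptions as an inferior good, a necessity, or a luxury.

luxury

The budget share rises as income rises, so η > 1.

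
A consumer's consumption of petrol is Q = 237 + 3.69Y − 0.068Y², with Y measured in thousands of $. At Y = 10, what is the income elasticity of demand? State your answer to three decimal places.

0.087

At Y = 10: Q = 267.1000.
dQ/dY = 3.69 − 0.136Y = 2.33000.
η = (dQ/dY)·(Y/Q) = 2.33000 × (10/267.1000) = 0.087.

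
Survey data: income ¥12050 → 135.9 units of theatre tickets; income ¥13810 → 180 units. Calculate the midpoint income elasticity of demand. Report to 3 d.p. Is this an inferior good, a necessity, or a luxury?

2.051 (luxury)

ΔQ = 180 − 135.9 = 44.1; midpoint Q̄ = (135.9 + 180)/2 = 157.95.
ΔI = 13810 − 12050 = 1760; midpoint Ī = (12050 + 13810)/2 = 12930.
η = (ΔQ/Q̄) ÷ (ΔI/Ī) = (44.1/157.95) ÷ (1760/12930) = 2.051.
η > 1 ⇒ luxury.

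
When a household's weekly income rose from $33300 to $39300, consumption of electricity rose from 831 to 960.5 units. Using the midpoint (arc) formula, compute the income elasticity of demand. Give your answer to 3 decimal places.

0.875

ΔQ = 960.5 − 831 = 129.5; midpoint Q̄ = (831 + 960.5)/2 = 895.75.
ΔI = 39300 − 33300 = 6000; midpoint Ī = (33300 + 39300)/2 = 36300.
η = (ΔQ/Q̄) ÷ (ΔI/Ī) = (129.5/895.75) ÷ (6000/36300) = 0.875.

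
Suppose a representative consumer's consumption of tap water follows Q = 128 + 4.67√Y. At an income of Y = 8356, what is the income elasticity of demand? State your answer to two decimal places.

0.38

At Y = 8356: Q = 554.890.
dQ/dY = 4.67/(2√Y) = 0.0255439 at this income.
η = (dQ/dY)·(Y/Q) = 0.0255439 × (8356/554.890) = 0.38.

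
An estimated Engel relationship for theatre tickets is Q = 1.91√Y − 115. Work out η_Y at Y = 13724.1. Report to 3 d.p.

At Y = 13724.1: Q = 108.756.
dQ/dY = 1.91/(2√Y) = 0.00815195 at this income.
η = (dQ/dY)·(Y/Q) = 0.00815195 × (13724.1/108.756) = 1.029.

1.029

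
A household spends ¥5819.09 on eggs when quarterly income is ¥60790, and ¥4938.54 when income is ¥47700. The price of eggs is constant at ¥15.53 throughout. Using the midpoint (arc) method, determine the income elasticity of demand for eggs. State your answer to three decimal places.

0.678

With a constant price, Q₁ = 5819.09/15.53 = 374.700 and Q₂ = 4938.54/15.53 = 318.000 (equivalently, work directly with expenditure since P cancels).
Midpoint %ΔQ = (4938.54 − 5819.09)/5378.82 = -0.16371; midpoint %ΔI = (47700 − 60790)/54245 = -0.24131.
η = -0.16371 / -0.24131 = 0.678.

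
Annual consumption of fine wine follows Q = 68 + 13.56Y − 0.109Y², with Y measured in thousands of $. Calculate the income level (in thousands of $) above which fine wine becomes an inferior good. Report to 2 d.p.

62.20

dQ/dY = 13.56 − 0.218Y.
The good is inferior where dQ/dY < 0. Setting dQ/dY = 0 gives Y = 13.56 / 0.218 = 62.20.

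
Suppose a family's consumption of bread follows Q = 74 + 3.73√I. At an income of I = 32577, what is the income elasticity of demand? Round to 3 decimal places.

0.450

At I = 32577: Q = 747.231.
dQ/dI = 3.73/(2√I) = 0.0103329 at this income.
η = (dQ/dI)·(I/Q) = 0.0103329 × (32577/747.231) = 0.450.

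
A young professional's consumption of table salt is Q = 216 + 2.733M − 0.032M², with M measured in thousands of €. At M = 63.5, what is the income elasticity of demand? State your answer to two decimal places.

At M = 63.5: Q = 260.5135.
dQ/dM = 2.733 − 0.064M = -1.33100.
η = (dQ/dM)·(M/Q) = -1.33100 × (63.5/260.5135) = -0.32.

-0.32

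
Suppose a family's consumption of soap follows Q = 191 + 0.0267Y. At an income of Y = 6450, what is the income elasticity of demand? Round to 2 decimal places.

0.47

At Y = 6450: Q = 363.215.
dQ/dY = 0.0267.
η = (dQ/dY)·(Y/Q) = 0.0267 × (6450/363.215) = 0.47.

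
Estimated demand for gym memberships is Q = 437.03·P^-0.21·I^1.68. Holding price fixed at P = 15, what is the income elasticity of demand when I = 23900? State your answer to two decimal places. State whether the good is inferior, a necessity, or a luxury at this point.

For a multiplicative demand Q = A·P^α·I^β, the income elasticity is β everywhere.
Here β = 1.68, so η = 1.68.
Since η > 1, this is a luxury.

1.68 (luxury)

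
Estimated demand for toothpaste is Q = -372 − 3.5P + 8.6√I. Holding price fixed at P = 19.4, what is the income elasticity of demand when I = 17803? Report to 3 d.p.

0.811

At P = 19.4, I = 17803: Q = 707.580.
Holding P constant, ∂Q/∂I = 8.6/(2√I) = 0.0322271.
η_I = (∂Q/∂I)·(I/Q) = 0.0322271 × (17803/707.580) = 0.811.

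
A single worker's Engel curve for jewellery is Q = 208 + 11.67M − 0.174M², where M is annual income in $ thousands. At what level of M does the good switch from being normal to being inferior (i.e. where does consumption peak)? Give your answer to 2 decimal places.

33.53

dQ/dM = 11.67 − 0.348M.
The good is inferior where dQ/dM < 0. Setting dQ/dM = 0 gives M = 11.67 / 0.348 = 33.53.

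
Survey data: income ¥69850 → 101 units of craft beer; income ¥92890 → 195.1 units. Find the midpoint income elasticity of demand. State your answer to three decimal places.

ΔQ = 195.1 − 101 = 94.1; midpoint Q̄ = (101 + 195.1)/2 = 148.05.
ΔI = 92890 − 69850 = 23040; midpoint Ī = (69850 + 92890)/2 = 81370.
η = (ΔQ/Q̄) ÷ (ΔI/Ī) = (94.1/148.05) ÷ (23040/81370) = 2.245.

2.245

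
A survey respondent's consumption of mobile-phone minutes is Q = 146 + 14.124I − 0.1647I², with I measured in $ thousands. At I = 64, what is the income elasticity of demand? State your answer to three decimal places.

At I = 64: Q = 375.3248.
dQ/dI = 14.124 − 0.3294I = -6.95760.
η = (dQ/dI)·(I/Q) = -6.95760 × (64/375.3248) = -1.186.

-1.186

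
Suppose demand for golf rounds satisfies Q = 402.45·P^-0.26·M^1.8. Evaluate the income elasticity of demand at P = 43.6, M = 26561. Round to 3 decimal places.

For a multiplicative demand Q = A·P^α·M^β, the income elasticity is β everywhere.
Here β = 1.8, so η = 1.800.

1.800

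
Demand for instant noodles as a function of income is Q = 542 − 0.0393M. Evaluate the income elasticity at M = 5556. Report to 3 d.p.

-0.675

At M = 5556: Q = 323.649.
dQ/dM = −0.0393.
η = (dQ/dM)·(M/Q) = -0.0393 × (5556/323.649) = -0.675.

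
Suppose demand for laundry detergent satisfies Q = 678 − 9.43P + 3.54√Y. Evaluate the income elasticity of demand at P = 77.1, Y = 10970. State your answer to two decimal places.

0.58

At P = 77.1, Y = 10970: Q = 321.719.
Holding P constant, ∂Q/∂Y = 3.54/(2√Y) = 0.0168993.
η_Y = (∂Q/∂Y)·(Y/Q) = 0.0168993 × (10970/321.719) = 0.58.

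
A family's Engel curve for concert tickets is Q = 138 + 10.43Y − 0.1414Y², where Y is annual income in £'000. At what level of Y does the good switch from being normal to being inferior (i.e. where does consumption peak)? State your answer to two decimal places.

36.88

dQ/dY = 10.43 − 0.2828Y.
The good is inferior where dQ/dY < 0. Setting dQ/dY = 0 gives Y = 10.43 / 0.2828 = 36.88.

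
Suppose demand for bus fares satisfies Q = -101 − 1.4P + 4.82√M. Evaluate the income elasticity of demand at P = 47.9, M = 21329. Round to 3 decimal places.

0.657

At P = 47.9, M = 21329: Q = 535.875.
Holding P constant, ∂Q/∂M = 4.82/(2√M) = 0.0165018.
η_M = (∂Q/∂M)·(M/Q) = 0.0165018 × (21329/535.875) = 0.657.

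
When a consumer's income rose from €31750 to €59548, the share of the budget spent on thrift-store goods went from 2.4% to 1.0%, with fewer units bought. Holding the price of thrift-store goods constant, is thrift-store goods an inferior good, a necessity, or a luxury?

Quantity demanded falls as income rises, so η < 0.

inferior good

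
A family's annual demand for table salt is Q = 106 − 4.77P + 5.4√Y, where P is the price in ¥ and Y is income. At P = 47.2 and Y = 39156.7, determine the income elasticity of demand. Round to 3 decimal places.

At P = 47.2, Y = 39156.7: Q = 949.411.
Holding P constant, ∂Q/∂Y = 5.4/(2√Y) = 0.0136446.
η_Y = (∂Q/∂Y)·(Y/Q) = 0.0136446 × (39156.7/949.411) = 0.563.

0.563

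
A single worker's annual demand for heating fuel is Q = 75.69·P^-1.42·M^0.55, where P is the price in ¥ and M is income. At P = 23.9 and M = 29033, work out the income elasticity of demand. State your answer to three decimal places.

For a multiplicative demand Q = A·P^α·M^β, the income elasticity is β everywhere.
Here β = 0.55, so η = 0.550.

0.550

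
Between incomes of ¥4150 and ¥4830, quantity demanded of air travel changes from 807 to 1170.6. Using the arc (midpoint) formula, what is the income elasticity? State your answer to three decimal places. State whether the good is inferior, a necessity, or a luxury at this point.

ΔQ = 1170.6 − 807 = 363.6; midpoint Q̄ = (807 + 1170.6)/2 = 988.8.
ΔI = 4830 − 4150 = 680; midpoint Ī = (4150 + 4830)/2 = 4490.
η = (ΔQ/Q̄) ÷ (ΔI/Ī) = (363.6/988.8) ÷ (680/4490) = 2.428.
η > 1 ⇒ luxury.

2.428 (luxury)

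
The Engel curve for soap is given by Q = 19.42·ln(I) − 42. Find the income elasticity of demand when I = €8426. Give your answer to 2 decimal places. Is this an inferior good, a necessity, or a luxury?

At I = 8426: Q = 133.539.
dQ/dI = 19.42/I = 0.00230477 at this income.
η = (dQ/dI)·(I/Q) = 0.00230477 × (8426/133.539) = 0.15.
Since 0 < η < 1, the good is a necessity.

0.15 (necessity)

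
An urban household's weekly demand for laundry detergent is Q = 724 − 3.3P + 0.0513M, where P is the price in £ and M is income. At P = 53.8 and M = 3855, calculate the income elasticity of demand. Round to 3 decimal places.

0.266

At P = 53.8, M = 3855: Q = 744.222.
Holding P constant, ∂Q/∂M = 0.0513.
η_M = (∂Q/∂M)·(M/Q) = 0.0513 × (3855/744.222) = 0.266.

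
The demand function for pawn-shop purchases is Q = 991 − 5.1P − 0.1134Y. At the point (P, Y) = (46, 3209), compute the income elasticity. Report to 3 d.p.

-0.927

At P = 46, Y = 3209: Q = 392.499.
Holding P constant, ∂Q/∂Y = −0.1134.
η_Y = (∂Q/∂Y)·(Y/Q) = -0.1134 × (3209/392.499) = -0.927.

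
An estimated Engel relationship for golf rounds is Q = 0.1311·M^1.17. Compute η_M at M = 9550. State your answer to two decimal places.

1.17

For Q = A·M^β the income elasticity is constant and equal to β.
Here β = 1.17, so η = 1.17.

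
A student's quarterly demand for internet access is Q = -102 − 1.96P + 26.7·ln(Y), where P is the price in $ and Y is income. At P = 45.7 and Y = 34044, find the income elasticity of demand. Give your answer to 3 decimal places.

0.307

At P = 45.7, Y = 34044: Q = 87.053.
Holding P constant, ∂Q/∂Y = 26.7/Y = 0.000784279.
η_Y = (∂Q/∂Y)·(Y/Q) = 0.000784279 × (34044/87.053) = 0.307.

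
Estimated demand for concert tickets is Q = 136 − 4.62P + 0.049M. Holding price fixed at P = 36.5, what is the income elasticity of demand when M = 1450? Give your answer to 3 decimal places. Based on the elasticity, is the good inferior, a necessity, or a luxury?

1.849 (luxury)

At P = 36.5, M = 1450: Q = 38.420.
Holding P constant, ∂Q/∂M = 0.049.
η_M = (∂Q/∂M)·(M/Q) = 0.049 × (1450/38.420) = 1.849.
Since η > 1, this is a luxury.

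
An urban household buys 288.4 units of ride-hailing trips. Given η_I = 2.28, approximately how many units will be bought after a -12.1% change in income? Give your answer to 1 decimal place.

208.8

%ΔQ ≈ η × %ΔI = 2.28 × (-12.1%) = -27.588%.
New Q ≈ 288.4 × (1 − 0.27588) = 208.8.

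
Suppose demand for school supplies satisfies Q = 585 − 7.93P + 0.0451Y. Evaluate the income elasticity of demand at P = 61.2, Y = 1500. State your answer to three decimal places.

At P = 61.2, Y = 1500: Q = 167.334.
Holding P constant, ∂Q/∂Y = 0.0451.
η_Y = (∂Q/∂Y)·(Y/Q) = 0.0451 × (1500/167.334) = 0.404.

0.404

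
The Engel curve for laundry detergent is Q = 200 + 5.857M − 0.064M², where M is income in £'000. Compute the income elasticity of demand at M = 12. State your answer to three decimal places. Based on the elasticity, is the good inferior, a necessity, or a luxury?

0.199 (necessity)

At M = 12: Q = 261.0680.
dQ/dM = 5.857 − 0.128M = 4.32100.
η = (dQ/dM)·(M/Q) = 4.32100 × (12/261.0680) = 0.199.
0 < η < 1 ⇒ necessity.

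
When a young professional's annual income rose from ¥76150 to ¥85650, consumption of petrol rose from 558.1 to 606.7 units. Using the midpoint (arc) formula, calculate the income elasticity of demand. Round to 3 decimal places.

ΔQ = 606.7 − 558.1 = 48.6; midpoint Q̄ = (558.1 + 606.7)/2 = 582.4.
ΔI = 85650 − 76150 = 9500; midpoint Ī = (76150 + 85650)/2 = 80900.
η = (ΔQ/Q̄) ÷ (ΔI/Ī) = (48.6/582.4) ÷ (9500/80900) = 0.711.

0.711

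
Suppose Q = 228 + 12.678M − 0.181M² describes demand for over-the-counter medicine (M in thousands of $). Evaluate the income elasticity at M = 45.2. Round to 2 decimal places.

At M = 45.2: Q = 431.2554.
dQ/dM = 12.678 − 0.362M = -3.68440.
η = (dQ/dM)·(M/Q) = -3.68440 × (45.2/431.2554) = -0.39.

-0.39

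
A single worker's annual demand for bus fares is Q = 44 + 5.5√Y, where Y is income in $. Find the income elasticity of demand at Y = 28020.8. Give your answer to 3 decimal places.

0.477

At Y = 28020.8: Q = 964.668.
dQ/dY = 5.5/(2√Y) = 0.0164283 at this income.
η = (dQ/dY)·(Y/Q) = 0.0164283 × (28020.8/964.668) = 0.477.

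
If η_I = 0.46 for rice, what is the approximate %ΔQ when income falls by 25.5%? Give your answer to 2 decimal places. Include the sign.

%ΔQ ≈ η × %ΔI = 0.46 × (-25.5%) = -11.73%.

-11.73%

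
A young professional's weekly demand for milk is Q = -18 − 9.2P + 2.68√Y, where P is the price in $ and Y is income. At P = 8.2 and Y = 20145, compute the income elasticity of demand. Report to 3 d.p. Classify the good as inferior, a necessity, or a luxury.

At P = 8.2, Y = 20145: Q = 286.941.
Holding P constant, ∂Q/∂Y = 2.68/(2√Y) = 0.00944107.
η_Y = (∂Q/∂Y)·(Y/Q) = 0.00944107 × (20145/286.941) = 0.663.
Since 0 < η < 1, this is a necessity.

0.663 (necessity)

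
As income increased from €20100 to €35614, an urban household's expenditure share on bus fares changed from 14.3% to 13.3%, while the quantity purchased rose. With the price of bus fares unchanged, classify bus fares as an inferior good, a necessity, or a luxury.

necessity

Quantity rises but the budget share falls as income rises, so 0 < η < 1.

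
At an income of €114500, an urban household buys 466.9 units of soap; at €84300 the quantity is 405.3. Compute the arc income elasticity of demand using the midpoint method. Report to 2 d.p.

ΔQ = 405.3 − 466.9 = -61.6; midpoint Q̄ = (466.9 + 405.3)/2 = 436.1.
ΔI = 84300 − 114500 = -30200; midpoint Ī = (114500 + 84300)/2 = 99400.
η = (ΔQ/Q̄) ÷ (ΔI/Ī) = (-61.6/436.1) ÷ (-30200/99400) = 0.46.

0.46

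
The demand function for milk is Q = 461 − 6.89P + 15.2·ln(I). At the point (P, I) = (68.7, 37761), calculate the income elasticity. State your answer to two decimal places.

0.10

At P = 68.7, I = 37761: Q = 147.850.
Holding P constant, ∂Q/∂I = 15.2/I = 0.000402532.
η_I = (∂Q/∂I)·(I/Q) = 0.000402532 × (37761/147.850) = 0.10.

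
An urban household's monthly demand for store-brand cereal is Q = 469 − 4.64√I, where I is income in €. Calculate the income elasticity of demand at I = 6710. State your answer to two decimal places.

At I = 6710: Q = 88.916.
dQ/dI = -4.64/(2√I) = -0.0283222 at this income.
η = (dQ/dI)·(I/Q) = -0.0283222 × (6710/88.916) = -2.14.

-2.14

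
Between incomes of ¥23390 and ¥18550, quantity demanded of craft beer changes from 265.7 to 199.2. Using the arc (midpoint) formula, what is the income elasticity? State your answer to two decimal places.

ΔQ = 199.2 − 265.7 = -66.5; midpoint Q̄ = (265.7 + 199.2)/2 = 232.45.
ΔI = 18550 − 23390 = -4840; midpoint Ī = (23390 + 18550)/2 = 20970.
η = (ΔQ/Q̄) ÷ (ΔI/Ī) = (-66.5/232.45) ÷ (-4840/20970) = 1.24.

1.24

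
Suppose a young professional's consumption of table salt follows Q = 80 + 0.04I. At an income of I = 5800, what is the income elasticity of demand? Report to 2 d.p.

0.74

At I = 5800: Q = 312.000.
dQ/dI = 0.04.
η = (dQ/dI)·(I/Q) = 0.04 × (5800/312.000) = 0.74.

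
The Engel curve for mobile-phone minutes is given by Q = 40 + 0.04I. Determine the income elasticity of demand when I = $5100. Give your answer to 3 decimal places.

0.836

At I = 5100: Q = 244.000.
dQ/dI = 0.04.
η = (dQ/dI)·(I/Q) = 0.04 × (5100/244.000) = 0.836.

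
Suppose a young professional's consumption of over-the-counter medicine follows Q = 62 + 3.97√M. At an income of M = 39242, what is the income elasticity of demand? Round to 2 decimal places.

At M = 39242: Q = 848.441.
dQ/dM = 3.97/(2√M) = 0.0100204 at this income.
η = (dQ/dM)·(M/Q) = 0.0100204 × (39242/848.441) = 0.46.

0.46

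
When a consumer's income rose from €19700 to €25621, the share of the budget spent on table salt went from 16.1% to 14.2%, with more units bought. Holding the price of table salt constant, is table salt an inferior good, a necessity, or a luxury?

Quantity rises but the budget share falls as income rises, so 0 < η < 1.

necessity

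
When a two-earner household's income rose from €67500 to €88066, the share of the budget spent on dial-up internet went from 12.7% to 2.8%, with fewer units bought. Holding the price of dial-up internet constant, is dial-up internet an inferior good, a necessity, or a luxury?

inferior good

Quantity demanded falls as income rises, so η < 0.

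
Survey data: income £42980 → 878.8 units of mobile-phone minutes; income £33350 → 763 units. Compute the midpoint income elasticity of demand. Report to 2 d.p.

0.56

ΔQ = 763 − 878.8 = -115.8; midpoint Q̄ = (878.8 + 763)/2 = 820.9.
ΔI = 33350 − 42980 = -9630; midpoint Ī = (42980 + 33350)/2 = 38165.
η = (ΔQ/Q̄) ÷ (ΔI/Ī) = (-115.8/820.9) ÷ (-9630/38165) = 0.56.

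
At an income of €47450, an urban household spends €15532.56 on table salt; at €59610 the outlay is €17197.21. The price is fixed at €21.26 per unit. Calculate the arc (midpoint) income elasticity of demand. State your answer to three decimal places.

With a constant price, Q₁ = 15532.56/21.26 = 730.600 and Q₂ = 17197.21/21.26 = 808.900 (equivalently, work directly with expenditure since P cancels).
Midpoint %ΔQ = (17197.21 − 15532.56)/16364.88 = 0.10172; midpoint %ΔI = (59610 − 47450)/53530 = 0.22716.
η = 0.10172 / 0.22716 = 0.448.

0.448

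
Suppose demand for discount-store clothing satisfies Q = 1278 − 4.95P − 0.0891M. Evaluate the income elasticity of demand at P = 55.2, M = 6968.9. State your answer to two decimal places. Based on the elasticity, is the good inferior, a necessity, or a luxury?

At P = 55.2, M = 6968.9: Q = 383.831.
Holding P constant, ∂Q/∂M = −0.0891.
η_M = (∂Q/∂M)·(M/Q) = -0.0891 × (6968.9/383.831) = -1.62.
Since η < 0, this is an inferior good.

-1.62 (inferior good)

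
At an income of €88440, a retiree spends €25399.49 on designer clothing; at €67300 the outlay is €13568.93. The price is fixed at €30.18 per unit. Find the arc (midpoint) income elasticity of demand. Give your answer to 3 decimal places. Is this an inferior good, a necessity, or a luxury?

2.237 (luxury)

With a constant price, Q₁ = 25399.49/30.18 = 841.600 and Q₂ = 13568.93/30.18 = 449.600 (equivalently, work directly with expenditure since P cancels).
Midpoint %ΔQ = (13568.93 − 25399.49)/19484.21 = -0.60719; midpoint %ΔI = (67300 − 88440)/77870 = -0.27148.
η = -0.60719 / -0.27148 = 2.237.
η > 1 ⇒ luxury.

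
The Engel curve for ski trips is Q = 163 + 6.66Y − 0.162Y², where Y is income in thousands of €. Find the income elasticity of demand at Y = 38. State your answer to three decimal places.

-1.179

At Y = 38: Q = 182.1520.
dQ/dY = 6.66 − 0.324Y = -5.65200.
η = (dQ/dY)·(Y/Q) = -5.65200 × (38/182.1520) = -1.179.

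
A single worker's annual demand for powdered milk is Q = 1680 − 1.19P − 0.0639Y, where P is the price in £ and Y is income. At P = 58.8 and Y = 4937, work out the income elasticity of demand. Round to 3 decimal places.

-0.244

At P = 58.8, Y = 4937: Q = 1294.554.
Holding P constant, ∂Q/∂Y = −0.0639.
η_Y = (∂Q/∂Y)·(Y/Q) = -0.0639 × (4937/1294.554) = -0.244.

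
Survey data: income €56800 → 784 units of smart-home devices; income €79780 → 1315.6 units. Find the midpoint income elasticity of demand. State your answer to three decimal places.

1.505

ΔQ = 1315.6 − 784 = 531.6; midpoint Q̄ = (784 + 1315.6)/2 = 1049.8.
ΔI = 79780 − 56800 = 22980; midpoint Ī = (56800 + 79780)/2 = 68290.
η = (ΔQ/Q̄) ÷ (ΔI/Ī) = (531.6/1049.8) ÷ (22980/68290) = 1.505.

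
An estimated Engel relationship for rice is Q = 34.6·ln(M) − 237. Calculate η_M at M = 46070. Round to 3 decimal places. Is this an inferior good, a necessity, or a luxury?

0.257 (necessity)

At M = 46070: Q = 134.532.
dQ/dM = 34.6/M = 0.000751031 at this income.
η = (dQ/dM)·(M/Q) = 0.000751031 × (46070/134.532) = 0.257.
Since 0 < η < 1, the good is a necessity.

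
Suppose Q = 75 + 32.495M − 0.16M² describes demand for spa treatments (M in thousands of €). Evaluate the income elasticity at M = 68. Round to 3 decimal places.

0.473

At M = 68: Q = 1544.8200.
dQ/dM = 32.495 − 0.32M = 10.73500.
η = (dQ/dM)·(M/Q) = 10.73500 × (68/1544.8200) = 0.473.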